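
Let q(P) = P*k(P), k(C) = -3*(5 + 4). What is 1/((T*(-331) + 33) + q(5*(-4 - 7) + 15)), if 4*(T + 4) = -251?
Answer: 4/92829 ≈ 4.3090e-5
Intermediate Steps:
T = -267/4 (T = -4 + (¼)*(-251) = -4 - 251/4 = -267/4 ≈ -66.750)
k(C) = -27 (k(C) = -3*9 = -27)
q(P) = -27*P (q(P) = P*(-27) = -27*P)
1/((T*(-331) + 33) + q(5*(-4 - 7) + 15)) = 1/((-267/4*(-331) + 33) - 27*(5*(-4 - 7) + 15)) = 1/((88377/4 + 33) - 27*(5*(-11) + 15)) = 1/(88509/4 - 27*(-55 + 15)) = 1/(88509/4 - 27*(-40)) = 1/(88509/4 + 1080) = 1/(92829/4) = 4/92829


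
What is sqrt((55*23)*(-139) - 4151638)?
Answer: I*sqrt(4327473) ≈ 2080.3*I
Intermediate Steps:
sqrt((55*23)*(-139) - 4151638) = sqrt(1265*(-139) - 4151638) = sqrt(-175835 - 4151638) = sqrt(-4327473) = I*sqrt(4327473)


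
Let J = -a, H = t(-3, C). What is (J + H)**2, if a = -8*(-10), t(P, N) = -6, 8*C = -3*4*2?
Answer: 7396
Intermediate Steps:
C = -3 (C = (-3*4*2)/8 = (-12*2)/8 = (1/8)*(-24) = -3)
a = 80
H = -6
J = -80 (J = -1*80 = -80)
(J + H)**2 = (-80 - 6)**2 = (-86)**2 = 7396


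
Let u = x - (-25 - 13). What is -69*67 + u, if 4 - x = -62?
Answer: -4519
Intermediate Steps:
x = 66 (x = 4 - 1*(-62) = 4 + 62 = 66)
u = 104 (u = 66 - (-25 - 13) = 66 - 1*(-38) = 66 + 38 = 104)
-69*67 + u = -69*67 + 104 = -4623 + 104 = -4519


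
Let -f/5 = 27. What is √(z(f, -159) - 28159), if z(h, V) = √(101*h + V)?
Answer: √(-28159 + 11*I*√114) ≈ 0.3499 + 167.81*I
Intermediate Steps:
f = -135 (f = -5*27 = -135)
z(h, V) = √(V + 101*h)
√(z(f, -159) - 28159) = √(√(-159 + 101*(-135)) - 28159) = √(√(-159 - 13635) - 28159) = √(√(-13794) - 28159) = √(11*I*√114 - 28159) = √(-28159 + 11*I*√114)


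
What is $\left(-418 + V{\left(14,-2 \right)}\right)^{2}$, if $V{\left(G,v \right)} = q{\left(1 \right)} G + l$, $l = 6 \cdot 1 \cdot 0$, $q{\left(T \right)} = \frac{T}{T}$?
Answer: $163216$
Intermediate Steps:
$q{\left(T \right)} = 1$
$l = 0$ ($l = 6 \cdot 0 = 0$)
$V{\left(G,v \right)} = G$ ($V{\left(G,v \right)} = 1 G + 0 = G + 0 = G$)
$\left(-418 + V{\left(14,-2 \right)}\right)^{2} = \left(-418 + 14\right)^{2} = \left(-404\right)^{2} = 163216$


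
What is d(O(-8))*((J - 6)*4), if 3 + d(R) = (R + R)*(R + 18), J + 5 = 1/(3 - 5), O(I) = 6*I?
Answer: -132342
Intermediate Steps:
J = -11/2 (J = -5 + 1/(3 - 5) = -5 + 1/(-2) = -5 - ½ = -11/2 ≈ -5.5000)
d(R) = -3 + 2*R*(18 + R) (d(R) = -3 + (R + R)*(R + 18) = -3 + (2*R)*(18 + R) = -3 + 2*R*(18 + R))
d(O(-8))*((J - 6)*4) = (-3 + 2*(6*(-8))² + 36*(6*(-8)))*((-11/2 - 6)*4) = (-3 + 2*(-48)² + 36*(-48))*(-23/2*4) = (-3 + 2*2304 - 1728)*(-46) = (-3 + 4608 - 1728)*(-46) = 2877*(-46) = -132342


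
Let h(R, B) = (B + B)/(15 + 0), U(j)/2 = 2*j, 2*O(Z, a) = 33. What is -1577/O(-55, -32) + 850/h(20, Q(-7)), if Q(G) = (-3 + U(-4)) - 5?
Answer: -95357/264 ≈ -361.20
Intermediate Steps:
O(Z, a) = 33/2 (O(Z, a) = (½)*33 = 33/2)
U(j) = 4*j (U(j) = 2*(2*j) = 4*j)
Q(G) = -24 (Q(G) = (-3 + 4*(-4)) - 5 = (-3 - 16) - 5 = -19 - 5 = -24)
h(R, B) = 2*B/15 (h(R, B) = (2*B)/15 = (2*B)*(1/15) = 2*B/15)
-1577/O(-55, -32) + 850/h(20, Q(-7)) = -1577/33/2 + 850/(((2/15)*(-24))) = -1577*2/33 + 850/(-16/5) = -3154/33 + 850*(-5/16) = -3154/33 - 2125/8 = -95357/264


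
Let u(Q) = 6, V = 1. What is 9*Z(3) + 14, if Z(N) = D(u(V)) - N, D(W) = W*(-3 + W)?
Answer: 149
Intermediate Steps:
Z(N) = 18 - N (Z(N) = 6*(-3 + 6) - N = 6*3 - N = 18 - N)
9*Z(3) + 14 = 9*(18 - 1*3) + 14 = 9*(18 - 3) + 14 = 9*15 + 14 = 135 + 14 = 149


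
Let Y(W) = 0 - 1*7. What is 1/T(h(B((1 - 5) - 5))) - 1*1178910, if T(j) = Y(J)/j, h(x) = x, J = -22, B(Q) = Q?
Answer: -8252361/7 ≈ -1.1789e+6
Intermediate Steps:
Y(W) = -7 (Y(W) = 0 - 7 = -7)
T(j) = -7/j
1/T(h(B((1 - 5) - 5))) - 1*1178910 = 1/(-7/((1 - 5) - 5)) - 1*1178910 = 1/(-7/(-4 - 5)) - 1178910 = 1/(-7/(-9)) - 1178910 = 1/(-7*(-1/9)) - 1178910 = 1/(7/9) - 1178910 = 9/7 - 1178910 = -8252361/7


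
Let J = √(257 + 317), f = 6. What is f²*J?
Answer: 36*√574 ≈ 862.50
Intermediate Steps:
J = √574 ≈ 23.958
f²*J = 6²*√574 = 36*√574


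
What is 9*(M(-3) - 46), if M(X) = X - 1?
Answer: -450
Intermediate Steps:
M(X) = -1 + X
9*(M(-3) - 46) = 9*((-1 - 3) - 46) = 9*(-4 - 46) = 9*(-50) = -450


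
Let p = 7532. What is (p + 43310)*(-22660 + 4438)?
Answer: -926442924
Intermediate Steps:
(p + 43310)*(-22660 + 4438) = (7532 + 43310)*(-22660 + 4438) = 50842*(-18222) = -926442924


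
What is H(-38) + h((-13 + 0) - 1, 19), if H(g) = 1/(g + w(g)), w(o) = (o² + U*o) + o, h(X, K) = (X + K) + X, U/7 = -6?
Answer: -26675/2964 ≈ -8.9997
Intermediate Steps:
U = -42 (U = 7*(-6) = -42)
h(X, K) = K + 2*X (h(X, K) = (K + X) + X = K + 2*X)
w(o) = o² - 41*o (w(o) = (o² - 42*o) + o = o² - 41*o)
H(g) = 1/(g + g*(-41 + g))
H(-38) + h((-13 + 0) - 1, 19) = 1/((-38)*(-40 - 38)) + (19 + 2*((-13 + 0) - 1)) = -1/38/(-78) + (19 + 2*(-13 - 1)) = -1/38*(-1/78) + (19 + 2*(-14)) = 1/2964 + (19 - 28) = 1/2964 - 9 = -26675/2964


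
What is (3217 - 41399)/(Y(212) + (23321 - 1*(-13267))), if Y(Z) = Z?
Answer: -19091/18400 ≈ -1.0376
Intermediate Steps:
(3217 - 41399)/(Y(212) + (23321 - 1*(-13267))) = (3217 - 41399)/(212 + (23321 - 1*(-13267))) = -38182/(212 + (23321 + 13267)) = -38182/(212 + 36588) = -38182/36800 = -38182*1/36800 = -19091/18400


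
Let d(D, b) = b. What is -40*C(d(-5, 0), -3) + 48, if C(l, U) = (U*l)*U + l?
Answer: 48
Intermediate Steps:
C(l, U) = l + l*U**2 (C(l, U) = l*U**2 + l = l + l*U**2)
-40*C(d(-5, 0), -3) + 48 = -0*(1 + (-3)**2) + 48 = -0*(1 + 9) + 48 = -0*10 + 48 = -40*0 + 48 = 0 + 48 = 48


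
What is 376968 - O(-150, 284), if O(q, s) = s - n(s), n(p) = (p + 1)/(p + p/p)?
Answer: 376685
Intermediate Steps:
n(p) = 1 (n(p) = (1 + p)/(p + 1) = (1 + p)/(1 + p) = 1)
O(q, s) = -1 + s (O(q, s) = s - 1*1 = s - 1 = -1 + s)
376968 - O(-150, 284) = 376968 - (-1 + 284) = 376968 - 1*283 = 376968 - 283 = 376685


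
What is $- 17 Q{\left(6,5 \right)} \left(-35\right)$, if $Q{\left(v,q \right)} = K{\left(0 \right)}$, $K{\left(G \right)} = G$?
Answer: $0$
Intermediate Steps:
$Q{\left(v,q \right)} = 0$
$- 17 Q{\left(6,5 \right)} \left(-35\right) = \left(-17\right) 0 \left(-35\right) = 0 \left(-35\right) = 0$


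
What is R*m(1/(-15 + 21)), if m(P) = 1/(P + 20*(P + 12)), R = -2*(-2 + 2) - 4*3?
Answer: -24/487 ≈ -0.049281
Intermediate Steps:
R = -12 (R = -2*0 - 12 = 0 - 12 = -12)
m(P) = 1/(240 + 21*P) (m(P) = 1/(P + 20*(12 + P)) = 1/(P + (240 + 20*P)) = 1/(240 + 21*P))
R*m(1/(-15 + 21)) = -4/(80 + 7/(-15 + 21)) = -4/(80 + 7/6) = -4/487/6 = -4*6/487 = -12*2/487 = -24/487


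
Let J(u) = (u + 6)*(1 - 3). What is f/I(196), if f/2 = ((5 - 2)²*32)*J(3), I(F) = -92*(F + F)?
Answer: 324/1127 ≈ 0.28749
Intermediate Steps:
I(F) = -184*F
J(u) = -12 - 2*u (J(u) = (6 + u)*(-2) = -12 - 2*u)
f = -10368 (f = 2*(((5 - 2)²*32)*(-12 - 2*3)) = 2*((3²*32)*(-12 - 6)) = 2*((9*32)*(-18)) = 2*(288*(-18)) = 2*(-5184) = -10368)
f/I(196) = -10368/((-184*196)) = -10368/(-36064) = -10368*(-1/36064) = 324/1127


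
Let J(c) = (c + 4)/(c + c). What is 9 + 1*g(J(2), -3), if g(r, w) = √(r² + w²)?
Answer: 9 + 3*√5/2 ≈ 12.354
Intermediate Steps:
J(c) = (4 + c)/(2*c) (J(c) = (4 + c)/((2*c)) = (4 + c)*(1/(2*c)) = (4 + c)/(2*c))
9 + 1*g(J(2), -3) = 9 + 1*√(((½)*(4 + 2)/2)² + (-3)²) = 9 + 1*√(((½)*(½)*6)² + 9) = 9 + 1*√((3/2)² + 9) = 9 + 1*√(9/4 + 9) = 9 + 1*√(45/4) = 9 + 1*(3*√5/2) = 9 + 3*√5/2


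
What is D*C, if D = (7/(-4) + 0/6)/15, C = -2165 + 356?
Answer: 4221/20 ≈ 211.05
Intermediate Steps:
C = -1809
D = -7/60 (D = (7*(-¼) + 0*(⅙))*(1/15) = (-7/4 + 0)*(1/15) = -7/4*1/15 = -7/60 ≈ -0.11667)
D*C = -7/60*(-1809) = 4221/20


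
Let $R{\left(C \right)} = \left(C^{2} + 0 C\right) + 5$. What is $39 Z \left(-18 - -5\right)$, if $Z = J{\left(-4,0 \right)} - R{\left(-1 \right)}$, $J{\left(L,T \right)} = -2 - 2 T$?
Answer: $4056$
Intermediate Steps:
$R{\left(C \right)} = 5 + C^{2}$ ($R{\left(C \right)} = \left(C^{2} + 0\right) + 5 = C^{2} + 5 = 5 + C^{2}$)
$Z = -8$ ($Z = \left(-2 - 0\right) - \left(5 + \left(-1\right)^{2}\right) = \left(-2 + 0\right) - \left(5 + 1\right) = -2 - 6 = -8$)
$39 Z \left(-18 - -5\right) = 39 \left(-8\right) \left(-18 - -5\right) = - 312 \left(-18 + 5\right) = \left(-312\right) \left(-13\right) = 4056$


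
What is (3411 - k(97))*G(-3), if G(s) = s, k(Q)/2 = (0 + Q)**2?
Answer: 46221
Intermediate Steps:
k(Q) = 2*Q**2 (k(Q) = 2*(0 + Q)**2 = 2*Q**2)
(3411 - k(97))*G(-3) = (3411 - 2*97**2)*(-3) = (3411 - 2*9409)*(-3) = (3411 - 1*18818)*(-3) = (3411 - 18818)*(-3) = -15407*(-3) = 46221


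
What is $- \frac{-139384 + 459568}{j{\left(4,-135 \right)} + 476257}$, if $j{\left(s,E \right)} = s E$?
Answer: $- \frac{320184}{475717} \approx -0.67306$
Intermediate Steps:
$j{\left(s,E \right)} = E s$
$- \frac{-139384 + 459568}{j{\left(4,-135 \right)} + 476257} = - \frac{-139384 + 459568}{\left(-135\right) 4 + 476257} = - \frac{320184}{-540 + 476257} = - \frac{320184}{475717}$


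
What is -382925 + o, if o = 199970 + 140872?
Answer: -42083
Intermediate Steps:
o = 340842
-382925 + o = -382925 + 340842 = -42083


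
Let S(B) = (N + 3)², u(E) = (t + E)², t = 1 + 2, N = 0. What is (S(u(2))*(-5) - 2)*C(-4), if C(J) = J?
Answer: 188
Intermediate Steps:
t = 3
u(E) = (3 + E)²
S(B) = 9 (S(B) = (0 + 3)² = 3² = 9)
(S(u(2))*(-5) - 2)*C(-4) = (9*(-5) - 2)*(-4) = (-45 - 2)*(-4) = -47*(-4) = 188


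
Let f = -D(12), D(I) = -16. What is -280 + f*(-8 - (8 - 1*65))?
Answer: 504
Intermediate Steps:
f = 16 (f = -1*(-16) = 16)
-280 + f*(-8 - (8 - 1*65)) = -280 + 16*(-8 - (8 - 1*65)) = -280 + 16*(-8 - (8 - 65)) = -280 + 16*(-8 - 1*(-57)) = -280 + 16*(-8 + 57) = -280 + 16*49 = -280 + 784 = 504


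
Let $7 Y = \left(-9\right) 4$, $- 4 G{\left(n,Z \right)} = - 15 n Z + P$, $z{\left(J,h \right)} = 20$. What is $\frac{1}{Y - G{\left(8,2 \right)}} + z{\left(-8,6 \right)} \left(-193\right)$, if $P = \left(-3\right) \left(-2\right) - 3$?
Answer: $- \frac{6959608}{1803} \approx -3860.0$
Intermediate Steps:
$P = 3$ ($P = 6 - 3 = 3$)
$G{\left(n,Z \right)} = - \frac{3}{4} + \frac{15 Z n}{4}$ ($G{\left(n,Z \right)} = - \frac{- 15 n Z + 3}{4} = - \frac{- 15 Z n + 3}{4} = - \frac{3 - 15 Z n}{4} = - \frac{3}{4} + \frac{15 Z n}{4}$)
$Y = - \frac{36}{7}$ ($Y = \frac{\left(-9\right) 4}{7} = \frac{1}{7} \left(-36\right) = - \frac{36}{7} \approx -5.1429$)
$\frac{1}{Y - G{\left(8,2 \right)}} + z{\left(-8,6 \right)} \left(-193\right) = \frac{1}{- \frac{36}{7} - \left(- \frac{3}{4} + \frac{15}{4} \cdot 2 \cdot 8\right)} + 20 \left(-193\right) = \frac{1}{- \frac{36}{7} - \left(- \frac{3}{4} + 60\right)} - 3860 = \frac{1}{- \frac{36}{7} - \frac{237}{4}} - 3860 = \frac{1}{- \frac{1803}{28}} - 3860 = - \frac{28}{1803} - 3860 = - \frac{6959608}{1803}$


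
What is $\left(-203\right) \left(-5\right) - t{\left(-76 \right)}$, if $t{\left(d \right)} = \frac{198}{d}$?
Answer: $\frac{38669}{38} \approx 1017.6$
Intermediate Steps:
$\left(-203\right) \left(-5\right) - t{\left(-76 \right)} = \left(-203\right) \left(-5\right) - \frac{198}{-76} = 1015 - 198 \left(- \frac{1}{76}\right) = 1015 - - \frac{99}{38} = 1015 + \frac{99}{38} = \frac{38669}{38}$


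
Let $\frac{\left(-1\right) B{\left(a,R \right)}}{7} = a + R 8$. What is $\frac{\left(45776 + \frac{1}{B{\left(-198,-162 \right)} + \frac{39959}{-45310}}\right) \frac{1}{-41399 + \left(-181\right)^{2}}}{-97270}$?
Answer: $\frac{10844609559303}{199052755925851730} \approx 5.4481 \cdot 10^{-5}$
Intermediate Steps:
$B{\left(a,R \right)} = - 56 R - 7 a$ ($B{\left(a,R \right)} = - 7 \left(a + R 8\right) = - 7 \left(a + 8 R\right) = - 56 R - 7 a$)
$\frac{\left(45776 + \frac{1}{B{\left(-198,-162 \right)} + \frac{39959}{-45310}}\right) \frac{1}{-41399 + \left(-181\right)^{2}}}{-97270} = \frac{\left(45776 + \frac{1}{\left(\left(-56\right) \left(-162\right) - -1386\right) + \frac{39959}{-45310}}\right) \frac{1}{-41399 + \left(-181\right)^{2}}}{-97270} = \frac{45776 + \frac{1}{\left(9072 + 1386\right) + 39959 \left(- \frac{1}{45310}\right)}}{-41399 + 32761} \left(- \frac{1}{97270}\right) = \frac{45776 + \frac{1}{10458 - \frac{39959}{45310}}}{-8638} \left(- \frac{1}{97270}\right) = \left(45776 + \frac{1}{\frac{473812021}{45310}}\right) \left(- \frac{1}{8638}\right) \left(- \frac{1}{97270}\right) = \left(45776 + \frac{45310}{473812021}\right) \left(- \frac{1}{8638}\right) \left(- \frac{1}{97270}\right) = \frac{21689219118606}{473812021} \left(- \frac{1}{8638}\right) \left(- \frac{1}{97270}\right) = \left(- \frac{10844609559303}{2046394118699}\right) \left(- \frac{1}{97270}\right) = \frac{10844609559303}{199052755925851730}$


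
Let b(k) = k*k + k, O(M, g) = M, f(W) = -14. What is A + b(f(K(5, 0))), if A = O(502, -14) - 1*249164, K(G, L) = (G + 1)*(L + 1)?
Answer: -248480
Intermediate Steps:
K(G, L) = (1 + G)*(1 + L)
b(k) = k + k**2 (b(k) = k**2 + k = k + k**2)
A = -248662 (A = 502 - 1*249164 = 502 - 249164 = -248662)
A + b(f(K(5, 0))) = -248662 - 14*(1 - 14) = -248662 - 14*(-13) = -248662 + 182 = -248480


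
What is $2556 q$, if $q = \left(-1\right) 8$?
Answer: $-20448$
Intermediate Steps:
$q = -8$
$2556 q = 2556 \left(-8\right) = -20448$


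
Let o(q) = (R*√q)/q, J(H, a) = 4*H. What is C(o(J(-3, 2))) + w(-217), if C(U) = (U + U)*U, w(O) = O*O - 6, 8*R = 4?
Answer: 1129991/24 ≈ 47083.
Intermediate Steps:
R = ½ (R = (⅛)*4 = ½ ≈ 0.50000)
o(q) = 1/(2*√q) (o(q) = (√q/2)/q = 1/(2*√q))
w(O) = -6 + O² (w(O) = O² - 6 = -6 + O²)
C(U) = 2*U² (C(U) = (2*U)*U = 2*U²)
C(o(J(-3, 2))) + w(-217) = 2*(1/(2*√(4*(-3))))² + (-6 + (-217)²) = 2*(1/(2*√(-12)))² + (-6 + 47089) = 2*((-I*√3/6)/2)² + 47083 = 2*(-I*√3/12)² + 47083 = 2*(-1/48) + 47083 = -1/24 + 47083 = 1129991/24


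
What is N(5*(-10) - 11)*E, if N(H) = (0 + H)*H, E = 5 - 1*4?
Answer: 3721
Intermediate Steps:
E = 1 (E = 5 - 4 = 1)
N(H) = H² (N(H) = H*H = H²)
N(5*(-10) - 11)*E = (5*(-10) - 11)²*1 = (-50 - 11)²*1 = (-61)²*1 = 3721*1 = 3721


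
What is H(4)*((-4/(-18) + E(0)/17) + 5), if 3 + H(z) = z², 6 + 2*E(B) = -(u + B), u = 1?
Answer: 19955/306 ≈ 65.212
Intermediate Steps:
E(B) = -7/2 - B/2 (E(B) = -3 + (-(1 + B))/2 = -3 + (-1 - B)/2 = -3 + (-½ - B/2) = -7/2 - B/2)
H(z) = -3 + z²
H(4)*((-4/(-18) + E(0)/17) + 5) = (-3 + 4²)*((-4/(-18) + (-7/2 - ½*0)/17) + 5) = (-3 + 16)*((-4*(-1/18) + (-7/2 + 0)*(1/17)) + 5) = 13*((2/9 - 7/2*1/17) + 5) = 13*((2/9 - 7/34) + 5) = 13*(5/306 + 5) = 13*(1535/306) = 19955/306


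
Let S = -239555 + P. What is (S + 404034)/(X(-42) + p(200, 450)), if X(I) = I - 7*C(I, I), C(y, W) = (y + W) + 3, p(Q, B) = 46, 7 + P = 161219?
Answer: 325691/571 ≈ 570.39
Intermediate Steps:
P = 161212 (P = -7 + 161219 = 161212)
S = -78343 (S = -239555 + 161212 = -78343)
C(y, W) = 3 + W + y (C(y, W) = (W + y) + 3 = 3 + W + y)
X(I) = -21 - 13*I (X(I) = I - 7*(3 + I + I) = I - 7*(3 + 2*I) = I + (-21 - 14*I) = -21 - 13*I)
(S + 404034)/(X(-42) + p(200, 450)) = (-78343 + 404034)/((-21 - 13*(-42)) + 46) = 325691/((-21 + 546) + 46) = 325691/(525 + 46) = 325691/571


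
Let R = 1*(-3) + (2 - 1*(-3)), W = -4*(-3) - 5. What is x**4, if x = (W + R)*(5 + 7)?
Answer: 136048896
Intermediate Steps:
W = 7 (W = 12 - 5 = 7)
R = 2 (R = -3 + (2 + 3) = -3 + 5 = 2)
x = 108 (x = (7 + 2)*(5 + 7) = 9*12 = 108)
x**4 = 108**4 = 136048896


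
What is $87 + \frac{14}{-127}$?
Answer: $\frac{11035}{127} \approx 86.89$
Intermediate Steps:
$87 + \frac{14}{-127} = 87 + 14 \left(- \frac{1}{127}\right) = 87 - \frac{14}{127} = \frac{11035}{127}$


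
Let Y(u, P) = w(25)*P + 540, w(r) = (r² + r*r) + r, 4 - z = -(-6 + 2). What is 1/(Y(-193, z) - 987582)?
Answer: -1/987042 ≈ -1.0131e-6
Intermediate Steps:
z = 0 (z = 4 - (-1)*(-6 + 2) = 4 - (-1)*(-4) = 4 - 1*4 = 4 - 4 = 0)
w(r) = r + 2*r² (w(r) = (r² + r²) + r = 2*r² + r = r + 2*r²)
Y(u, P) = 540 + 1275*P (Y(u, P) = (25*(1 + 2*25))*P + 540 = (25*(1 + 50))*P + 540 = (25*51)*P + 540 = 1275*P + 540 = 540 + 1275*P)
1/(Y(-193, z) - 987582) = 1/((540 + 1275*0) - 987582) = 1/((540 + 0) - 987582) = 1/(540 - 987582) = 1/(-987042) = -1/987042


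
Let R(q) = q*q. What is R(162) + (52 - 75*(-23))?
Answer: 28021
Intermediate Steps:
R(q) = q²
R(162) + (52 - 75*(-23)) = 162² + (52 - 75*(-23)) = 26244 + (52 + 1725) = 26244 + 1777 = 28021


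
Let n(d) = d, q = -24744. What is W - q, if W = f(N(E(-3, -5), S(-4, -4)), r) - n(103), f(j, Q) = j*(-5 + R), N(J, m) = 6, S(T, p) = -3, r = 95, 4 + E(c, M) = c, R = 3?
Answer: 24629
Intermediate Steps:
E(c, M) = -4 + c
f(j, Q) = -2*j (f(j, Q) = j*(-5 + 3) = j*(-2) = -2*j)
W = -115 (W = -2*6 - 1*103 = -12 - 103 = -115)
W - q = -115 - 1*(-24744) = -115 + 24744 = 24629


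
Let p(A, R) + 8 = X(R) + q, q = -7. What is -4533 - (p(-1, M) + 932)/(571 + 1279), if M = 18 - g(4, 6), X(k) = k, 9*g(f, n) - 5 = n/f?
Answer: -150965717/33300 ≈ -4533.5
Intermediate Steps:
g(f, n) = 5/9 + n/(9*f) (g(f, n) = 5/9 + (n/f)/9 = 5/9 + n/(9*f))
M = 311/18 (M = 18 - (6 + 5*4)/(9*4) = 18 - (6 + 20)/(9*4) = 18 - 26/(9*4) = 18 - 1*13/18 = 18 - 13/18 = 311/18 ≈ 17.278)
p(A, R) = -15 + R (p(A, R) = -8 + (R - 7) = -8 + (-7 + R) = -15 + R)
-4533 - (p(-1, M) + 932)/(571 + 1279) = -4533 - ((-15 + 311/18) + 932)/(571 + 1279) = -4533 - (41/18 + 932)/1850 = -4533 - 16817/(18*1850) = -4533 - 1*16817/33300 = -4533 - 16817/33300 = -150965717/33300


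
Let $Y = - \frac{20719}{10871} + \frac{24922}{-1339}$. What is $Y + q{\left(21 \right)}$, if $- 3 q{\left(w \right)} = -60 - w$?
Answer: $\frac{94349460}{14556269} \approx 6.4817$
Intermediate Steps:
$q{\left(w \right)} = 20 + \frac{w}{3}$ ($q{\left(w \right)} = - \frac{-60 - w}{3} = 20 + \frac{w}{3}$)
$Y = - \frac{298669803}{14556269}$ ($Y = \left(-20719\right) \frac{1}{10871} + 24922 \left(- \frac{1}{1339}\right) = - \frac{20719}{10871} - \frac{24922}{1339} = - \frac{298669803}{14556269} \approx -20.518$)
$Y + q{\left(21 \right)} = - \frac{298669803}{14556269} + \left(20 + \frac{1}{3} \cdot 21\right) = - \frac{298669803}{14556269} + \left(20 + 7\right) = - \frac{298669803}{14556269} + 27 = \frac{94349460}{14556269}$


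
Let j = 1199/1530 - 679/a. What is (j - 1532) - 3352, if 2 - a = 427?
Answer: -37344383/7650 ≈ -4881.6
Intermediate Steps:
a = -425 (a = 2 - 1*427 = 2 - 427 = -425)
j = 18217/7650 (j = 1199/1530 - 679/(-425) = 1199*(1/1530) - 679*(-1/425) = 1199/1530 + 679/425 = 18217/7650 ≈ 2.3813)
(j - 1532) - 3352 = (18217/7650 - 1532) - 3352 = -11701583/7650 - 3352 = -37344383/7650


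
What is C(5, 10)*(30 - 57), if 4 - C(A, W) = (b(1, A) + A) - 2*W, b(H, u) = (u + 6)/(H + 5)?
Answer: -927/2 ≈ -463.50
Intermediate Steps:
b(H, u) = (6 + u)/(5 + H)
C(A, W) = 3 + 2*W - 7*A/6 (C(A, W) = 4 - (((6 + A)/(5 + 1) + A) - 2*W) = 4 - (((6 + A)/6 + A) - 2*W) = 4 - (((1 + A/6) + A) - 2*W) = 4 - ((1 + 7*A/6) - 2*W) = 4 - (1 - 2*W + 7*A/6) = 4 + (-1 + 2*W - 7*A/6) = 3 + 2*W - 7*A/6)
C(5, 10)*(30 - 57) = (3 + 2*10 - 7/6*5)*(30 - 57) = (3 + 20 - 35/6)*(-27) = (103/6)*(-27) = -927/2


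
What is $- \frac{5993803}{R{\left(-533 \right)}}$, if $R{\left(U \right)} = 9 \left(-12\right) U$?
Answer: $- \frac{5993803}{57564} \approx -104.12$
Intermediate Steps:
$R{\left(U \right)} = - 108 U$
$- \frac{5993803}{R{\left(-533 \right)}} = - \frac{5993803}{\left(-108\right) \left(-533\right)} = - \frac{5993803}{57564}$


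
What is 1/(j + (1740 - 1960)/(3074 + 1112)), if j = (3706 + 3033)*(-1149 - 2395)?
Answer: -2093/49987152598 ≈ -4.1871e-8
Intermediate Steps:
j = -23883016 (j = 6739*(-3544) = -23883016)
1/(j + (1740 - 1960)/(3074 + 1112)) = 1/(-23883016 + (1740 - 1960)/(3074 + 1112)) = 1/(-23883016 - 220/4186) = 1/(-23883016 - 220*1/4186) = 1/(-23883016 - 110/2093) = 1/(-49987152598/2093) = -2093/49987152598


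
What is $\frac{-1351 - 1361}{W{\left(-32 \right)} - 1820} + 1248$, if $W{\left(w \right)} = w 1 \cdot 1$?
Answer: $\frac{578502}{463} \approx 1249.5$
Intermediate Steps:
$W{\left(w \right)} = w$ ($W{\left(w \right)} = w 1 = w$)
$\frac{-1351 - 1361}{W{\left(-32 \right)} - 1820} + 1248 = \frac{-1351 - 1361}{-32 - 1820} + 1248 = - \frac{2712}{-1852} + 1248 = \left(-2712\right) \left(- \frac{1}{1852}\right) + 1248 = \frac{678}{463} + 1248 = \frac{578502}{463}$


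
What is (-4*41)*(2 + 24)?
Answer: -4264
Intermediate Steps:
(-4*41)*(2 + 24) = -164*26 = -4264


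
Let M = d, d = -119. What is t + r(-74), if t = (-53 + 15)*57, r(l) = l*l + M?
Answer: 3191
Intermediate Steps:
M = -119
r(l) = -119 + l² (r(l) = l*l - 119 = l² - 119 = -119 + l²)
t = -2166 (t = -38*57 = -2166)
t + r(-74) = -2166 + (-119 + (-74)²) = -2166 + (-119 + 5476) = -2166 + 5357 = 3191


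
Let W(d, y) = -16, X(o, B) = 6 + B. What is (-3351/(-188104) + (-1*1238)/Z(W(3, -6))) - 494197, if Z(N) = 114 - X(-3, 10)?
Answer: -650739637727/1316728 ≈ -4.9421e+5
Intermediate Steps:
Z(N) = 98 (Z(N) = 114 - (6 + 10) = 114 - 1*16 = 114 - 16 = 98)
(-3351/(-188104) + (-1*1238)/Z(W(3, -6))) - 494197 = (-3351/(-188104) - 1*1238/98) - 494197 = (-3351*(-1/188104) - 1238*1/98) - 494197 = (3351/188104 - 619/49) - 494197 = -16610311/1316728 - 494197 = -650739637727/1316728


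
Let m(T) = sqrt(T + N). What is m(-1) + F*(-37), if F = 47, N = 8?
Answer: -1739 + sqrt(7) ≈ -1736.4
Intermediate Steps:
m(T) = sqrt(8 + T) (m(T) = sqrt(T + 8) = sqrt(8 + T))
m(-1) + F*(-37) = sqrt(8 - 1) + 47*(-37) = sqrt(7) - 1739 = -1739 + sqrt(7)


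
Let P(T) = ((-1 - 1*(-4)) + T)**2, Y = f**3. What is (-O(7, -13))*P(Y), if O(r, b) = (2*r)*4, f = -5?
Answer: -833504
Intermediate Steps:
Y = -125 (Y = (-5)**3 = -125)
O(r, b) = 8*r
P(T) = (3 + T)**2 (P(T) = ((-1 + 4) + T)**2 = (3 + T)**2)
(-O(7, -13))*P(Y) = (-8*7)*(3 - 125)**2 = -1*56*(-122)**2 = -56*14884 = -833504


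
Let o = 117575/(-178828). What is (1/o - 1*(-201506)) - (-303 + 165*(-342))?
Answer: 30362271597/117575 ≈ 2.5824e+5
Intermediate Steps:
o = -117575/178828 (o = 117575*(-1/178828) = -117575/178828 ≈ -0.65748)
(1/o - 1*(-201506)) - (-303 + 165*(-342)) = (1/(-117575/178828) - 1*(-201506)) - (-303 + 165*(-342)) = (-178828/117575 + 201506) - (-303 - 56430) = 23691889122/117575 - 1*(-56733) = 23691889122/117575 + 56733 = 30362271597/117575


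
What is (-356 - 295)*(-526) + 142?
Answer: 342568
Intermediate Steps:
(-356 - 295)*(-526) + 142 = -651*(-526) + 142 = 342426 + 142 = 342568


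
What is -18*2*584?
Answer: -21024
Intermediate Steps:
-18*2*584 = -36*584 = -21024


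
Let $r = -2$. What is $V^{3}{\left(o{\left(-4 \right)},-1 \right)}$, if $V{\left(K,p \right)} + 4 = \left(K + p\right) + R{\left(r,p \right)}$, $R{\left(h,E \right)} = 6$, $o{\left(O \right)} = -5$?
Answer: $-64$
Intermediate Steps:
$V{\left(K,p \right)} = 2 + K + p$ ($V{\left(K,p \right)} = -4 + \left(\left(K + p\right) + 6\right) = -4 + \left(6 + K + p\right) = 2 + K + p$)
$V^{3}{\left(o{\left(-4 \right)},-1 \right)} = \left(2 - 5 - 1\right)^{3} = \left(-4\right)^{3} = -64$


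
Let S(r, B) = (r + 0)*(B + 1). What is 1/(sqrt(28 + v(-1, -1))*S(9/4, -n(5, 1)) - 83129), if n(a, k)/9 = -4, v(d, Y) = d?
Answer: -1330064/110563896253 - 3996*sqrt(3)/110563896253 ≈ -1.2092e-5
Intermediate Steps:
n(a, k) = -36 (n(a, k) = 9*(-4) = -36)
S(r, B) = r*(1 + B)
1/(sqrt(28 + v(-1, -1))*S(9/4, -n(5, 1)) - 83129) = 1/(sqrt(28 - 1)*((9/4)*(1 - 1*(-36))) - 83129) = 1/(sqrt(27)*((9*(1/4))*(1 + 36)) - 83129) = 1/((3*sqrt(3))*((9/4)*37) - 83129) = 1/((3*sqrt(3))*(333/4) - 83129) = 1/(999*sqrt(3)/4 - 83129) = 1/(-83129 + 999*sqrt(3)/4)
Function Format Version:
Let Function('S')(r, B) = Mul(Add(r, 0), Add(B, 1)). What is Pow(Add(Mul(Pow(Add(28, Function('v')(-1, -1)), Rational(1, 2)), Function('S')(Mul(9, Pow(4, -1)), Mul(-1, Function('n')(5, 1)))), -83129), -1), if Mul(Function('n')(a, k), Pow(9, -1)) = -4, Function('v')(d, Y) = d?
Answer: Add(Rational(-1330064, 110563896253), Mul(Rational(-3996, 110563896253), Pow(3, Rational(1, 2)))) ≈ -1.2092e-5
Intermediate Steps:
Function('n')(a, k) = -36 (Function('n')(a, k) = Mul(9, -4) = -36)
Function('S')(r, B) = Mul(r, Add(1, B))
Pow(Add(Mul(Pow(Add(28, Function('v')(-1, -1)), Rational(1, 2)), Function('S')(Mul(9, Pow(4, -1)), Mul(-1, Function('n')(5, 1)))), -83129), -1) = Pow(Add(Mul(Pow(Add(28, -1), Rational(1, 2)), Mul(Mul(9, Pow(4, -1)), Add(1, Mul(-1, -36)))), -83129), -1) = Pow(Add(Mul(Pow(27, Rational(1, 2)), Mul(Mul(9, Rational(1, 4)), Add(1, 36))), -83129), -1) = Pow(Add(Mul(Mul(3, Pow(3, Rational(1, 2))), Mul(Rational(9, 4), 37)), -83129), -1) = Pow(Add(Mul(Mul(3, Pow(3, Rational(1, 2))), Rational(333, 4)), -83129), -1) = Pow(Add(Mul(Rational(999, 4), Pow(3, Rational(1, 2))), -83129), -1) = Pow(Add(-83129, Mul(Rational(999, 4), Pow(3, Rational(1, 2)))), -1)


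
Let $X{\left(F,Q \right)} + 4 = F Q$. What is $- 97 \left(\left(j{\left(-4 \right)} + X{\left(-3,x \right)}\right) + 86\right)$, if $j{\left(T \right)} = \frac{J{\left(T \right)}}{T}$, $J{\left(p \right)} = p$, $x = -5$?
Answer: $-9506$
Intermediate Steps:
$X{\left(F,Q \right)} = -4 + F Q$
$j{\left(T \right)} = 1$ ($j{\left(T \right)} = \frac{T}{T} = 1$)
$- 97 \left(\left(j{\left(-4 \right)} + X{\left(-3,x \right)}\right) + 86\right) = - 97 \left(\left(1 - -11\right) + 86\right) = - 97 \left(\left(1 + \left(-4 + 15\right)\right) + 86\right) = - 97 \left(\left(1 + 11\right) + 86\right) = - 97 \left(12 + 86\right) = \left(-97\right) 98 = -9506$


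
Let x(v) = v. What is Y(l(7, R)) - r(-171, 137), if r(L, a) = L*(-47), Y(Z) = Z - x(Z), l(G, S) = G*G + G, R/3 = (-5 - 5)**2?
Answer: -8037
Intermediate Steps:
R = 300 (R = 3*(-5 - 5)**2 = 3*(-10)**2 = 3*100 = 300)
l(G, S) = G + G**2 (l(G, S) = G**2 + G = G + G**2)
Y(Z) = 0 (Y(Z) = Z - Z = 0)
r(L, a) = -47*L
Y(l(7, R)) - r(-171, 137) = 0 - (-47)*(-171) = 0 - 1*8037 = 0 - 8037 = -8037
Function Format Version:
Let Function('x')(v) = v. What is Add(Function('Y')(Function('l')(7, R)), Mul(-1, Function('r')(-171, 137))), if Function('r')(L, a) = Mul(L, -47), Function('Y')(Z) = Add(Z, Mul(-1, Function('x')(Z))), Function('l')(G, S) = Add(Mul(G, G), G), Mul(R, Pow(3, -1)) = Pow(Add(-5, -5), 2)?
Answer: -8037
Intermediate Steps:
R = 300 (R = Mul(3, Pow(Add(-5, -5), 2)) = Mul(3, Pow(-10, 2)) = Mul(3, 100) = 300)
Function('l')(G, S) = Add(G, Pow(G, 2)) (Function('l')(G, S) = Add(Pow(G, 2), G) = Add(G, Pow(G, 2)))
Function('Y')(Z) = 0 (Function('Y')(Z) = Add(Z, Mul(-1, Z)) = 0)
Function('r')(L, a) = Mul(-47, L)
Add(Function('Y')(Function('l')(7, R)), Mul(-1, Function('r')(-171, 137))) = Add(0, Mul(-1, Mul(-47, -171))) = Add(0, Mul(-1, 8037)) = Add(0, -8037) = -8037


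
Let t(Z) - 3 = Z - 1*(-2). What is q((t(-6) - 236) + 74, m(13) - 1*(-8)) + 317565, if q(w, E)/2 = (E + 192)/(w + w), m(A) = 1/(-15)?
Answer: 776443426/2445 ≈ 3.1756e+5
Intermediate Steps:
m(A) = -1/15
t(Z) = 5 + Z (t(Z) = 3 + (Z - 1*(-2)) = 3 + (Z + 2) = 3 + (2 + Z) = 5 + Z)
q(w, E) = (192 + E)/w (q(w, E) = 2*((E + 192)/(w + w)) = 2*((192 + E)/((2*w))) = 2*((192 + E)*(1/(2*w))) = 2*((192 + E)/(2*w)) = (192 + E)/w)
q((t(-6) - 236) + 74, m(13) - 1*(-8)) + 317565 = (192 + (-1/15 - 1*(-8)))/(((5 - 6) - 236) + 74) + 317565 = (192 + (-1/15 + 8))/((-1 - 236) + 74) + 317565 = (192 + 119/15)/(-237 + 74) + 317565 = (2999/15)/(-163) + 317565 = -1/163*2999/15 + 317565 = -2999/2445 + 317565 = 776443426/2445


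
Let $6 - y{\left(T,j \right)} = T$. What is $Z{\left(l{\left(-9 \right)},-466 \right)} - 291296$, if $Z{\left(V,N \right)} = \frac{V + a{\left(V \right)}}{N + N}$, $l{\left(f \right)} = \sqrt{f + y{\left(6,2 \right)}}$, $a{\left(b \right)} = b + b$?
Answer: $-291296 - \frac{9 i}{932} \approx -2.913 \cdot 10^{5} - 0.0096567 i$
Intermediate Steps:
$y{\left(T,j \right)} = 6 - T$
$a{\left(b \right)} = 2 b$
$l{\left(f \right)} = \sqrt{f}$ ($l{\left(f \right)} = \sqrt{f + \left(6 - 6\right)} = \sqrt{f + 0} = \sqrt{f}$)
$Z{\left(V,N \right)} = \frac{3 V}{2 N}$ ($Z{\left(V,N \right)} = \frac{V + 2 V}{N + N} = \frac{3 V}{2 N}$)
$Z{\left(l{\left(-9 \right)},-466 \right)} - 291296 = \frac{3 \sqrt{-9}}{2 \left(-466\right)} - 291296 = \frac{3}{2} \cdot 3 i \left(- \frac{1}{466}\right) - 291296 = - \frac{9 i}{932} - 291296 = -291296 - \frac{9 i}{932}$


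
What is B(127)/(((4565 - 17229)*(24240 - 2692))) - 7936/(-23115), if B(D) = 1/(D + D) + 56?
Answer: 550063698869893/1602158518125120 ≈ 0.34333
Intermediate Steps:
B(D) = 56 + 1/(2*D) (B(D) = 1/(2*D) + 56 = 56 + 1/(2*D))
B(127)/(((4565 - 17229)*(24240 - 2692))) - 7936/(-23115) = (56 + (1/2)/127)/(((4565 - 17229)*(24240 - 2692))) - 7936/(-23115) = (56 + (1/2)*(1/127))/((-12664*21548)) - 7936*(-1/23115) = (56 + 1/254)/(-272883872) + 7936/23115 = (14225/254)*(-1/272883872) + 7936/23115 = -14225/69312503488 + 7936/23115 = 550063698869893/1602158518125120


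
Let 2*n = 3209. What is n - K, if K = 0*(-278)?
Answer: 3209/2 ≈ 1604.5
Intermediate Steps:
n = 3209/2 (n = (½)*3209 = 3209/2 ≈ 1604.5)
K = 0
n - K = 3209/2 - 1*0 = 3209/2 + 0 = 3209/2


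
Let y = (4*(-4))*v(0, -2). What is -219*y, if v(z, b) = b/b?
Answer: 3504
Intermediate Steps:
v(z, b) = 1
y = -16 (y = (4*(-4))*1 = -16*1 = -16)
-219*y = -219*(-16) = 3504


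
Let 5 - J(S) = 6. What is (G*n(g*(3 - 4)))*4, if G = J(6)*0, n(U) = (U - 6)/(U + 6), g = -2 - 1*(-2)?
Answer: 0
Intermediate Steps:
J(S) = -1 (J(S) = 5 - 1*6 = 5 - 6 = -1)
g = 0 (g = -2 + 2 = 0)
n(U) = (-6 + U)/(6 + U)
G = 0 (G = -1*0 = 0)
(G*n(g*(3 - 4)))*4 = (0*((-6 + 0*(3 - 4))/(6 + 0*(3 - 4))))*4 = (0*((-6 + 0*(-1))/(6 + 0*(-1))))*4 = (0*((-6 + 0)/(6 + 0)))*4 = (0*(-6/6))*4 = (0*((⅙)*(-6)))*4 = (0*(-1))*4 = 0*4 = 0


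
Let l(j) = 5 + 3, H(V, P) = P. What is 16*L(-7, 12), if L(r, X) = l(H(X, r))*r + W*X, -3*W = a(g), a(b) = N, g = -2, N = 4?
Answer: -1152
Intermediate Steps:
a(b) = 4
l(j) = 8
W = -4/3 (W = -⅓*4 = -4/3 ≈ -1.3333)
L(r, X) = 8*r - 4*X/3
16*L(-7, 12) = 16*(8*(-7) - 4/3*12) = 16*(-56 - 16) = 16*(-72) = -1152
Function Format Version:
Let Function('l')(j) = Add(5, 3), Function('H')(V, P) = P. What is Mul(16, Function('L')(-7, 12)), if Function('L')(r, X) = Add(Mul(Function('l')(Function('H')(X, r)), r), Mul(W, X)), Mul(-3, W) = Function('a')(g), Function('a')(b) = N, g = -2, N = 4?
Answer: -1152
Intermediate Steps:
Function('a')(b) = 4
Function('l')(j) = 8
W = Rational(-4, 3) (W = Mul(Rational(-1, 3), 4) = Rational(-4, 3) ≈ -1.3333)
Function('L')(r, X) = Add(Mul(8, r), Mul(Rational(-4, 3), X))
Mul(16, Function('L')(-7, 12)) = Mul(16, Add(Mul(8, -7), Mul(Rational(-4, 3), 12))) = Mul(16, Add(-56, -16)) = Mul(16, -72) = -1152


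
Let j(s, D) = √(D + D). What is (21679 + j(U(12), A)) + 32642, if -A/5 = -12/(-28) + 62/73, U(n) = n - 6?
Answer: 54321 + I*√3336830/511 ≈ 54321.0 + 3.5748*I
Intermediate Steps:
U(n) = -6 + n
A = -3265/511 (A = -5*(-12/(-28) + 62/73) = -5*(-12*(-1/28) + 62*(1/73)) = -5*(3/7 + 62/73) = -5*653/511 = -3265/511 ≈ -6.3894)
j(s, D) = √2*√D (j(s, D) = √(2*D) = √2*√D)
(21679 + j(U(12), A)) + 32642 = (21679 + √2*√(-3265/511)) + 32642 = (21679 + √2*(I*√1668415/511)) + 32642 = (21679 + I*√3336830/511) + 32642 = 54321 + I*√3336830/511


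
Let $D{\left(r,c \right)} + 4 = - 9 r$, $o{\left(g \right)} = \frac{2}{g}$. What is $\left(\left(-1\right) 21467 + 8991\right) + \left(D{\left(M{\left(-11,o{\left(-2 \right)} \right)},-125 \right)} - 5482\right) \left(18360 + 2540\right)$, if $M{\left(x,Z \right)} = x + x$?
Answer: $-110531676$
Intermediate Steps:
$M{\left(x,Z \right)} = 2 x$
$D{\left(r,c \right)} = -4 - 9 r$
$\left(\left(-1\right) 21467 + 8991\right) + \left(D{\left(M{\left(-11,o{\left(-2 \right)} \right)},-125 \right)} - 5482\right) \left(18360 + 2540\right) = \left(\left(-1\right) 21467 + 8991\right) + \left(\left(-4 - 9 \cdot 2 \left(-11\right)\right) - 5482\right) \left(18360 + 2540\right) = \left(-21467 + 8991\right) + \left(\left(-4 - -198\right) - 5482\right) 20900 = -12476 + \left(\left(-4 + 198\right) - 5482\right) 20900 = -12476 + \left(194 - 5482\right) 20900 = -12476 - 110519200 = -110531676$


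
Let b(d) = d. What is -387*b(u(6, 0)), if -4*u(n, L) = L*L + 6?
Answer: 1161/2 ≈ 580.50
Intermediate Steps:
u(n, L) = -3/2 - L**2/4 (u(n, L) = -(L*L + 6)/4 = -(L**2 + 6)/4 = -(6 + L**2)/4 = -3/2 - L**2/4)
-387*b(u(6, 0)) = -387*(-3/2 - 1/4*0**2) = -387*(-3/2 - 1/4*0) = -387*(-3/2 + 0) = -387*(-3/2) = 1161/2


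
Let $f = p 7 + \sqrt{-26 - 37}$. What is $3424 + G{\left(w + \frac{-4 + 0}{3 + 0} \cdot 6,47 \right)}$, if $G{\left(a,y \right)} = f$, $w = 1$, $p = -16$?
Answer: $3312 + 3 i \sqrt{7} \approx 3312.0 + 7.9373 i$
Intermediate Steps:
$f = -112 + 3 i \sqrt{7}$ ($f = \left(-16\right) 7 + \sqrt{-26 - 37} = -112 + \sqrt{-63} = -112 + 3 i \sqrt{7} \approx -112.0 + 7.9373 i$)
$G{\left(a,y \right)} = -112 + 3 i \sqrt{7}$
$3424 + G{\left(w + \frac{-4 + 0}{3 + 0} \cdot 6,47 \right)} = 3424 - \left(112 - 3 i \sqrt{7}\right) = 3312 + 3 i \sqrt{7}$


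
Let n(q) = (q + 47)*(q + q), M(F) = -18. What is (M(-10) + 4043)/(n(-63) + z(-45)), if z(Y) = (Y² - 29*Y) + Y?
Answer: 4025/5301 ≈ 0.75929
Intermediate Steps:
n(q) = 2*q*(47 + q) (n(q) = (47 + q)*(2*q) = 2*q*(47 + q))
z(Y) = Y² - 28*Y
(M(-10) + 4043)/(n(-63) + z(-45)) = (-18 + 4043)/(2*(-63)*(47 - 63) - 45*(-28 - 45)) = 4025/(2*(-63)*(-16) - 45*(-73)) = 4025/(2016 + 3285) = 4025/5301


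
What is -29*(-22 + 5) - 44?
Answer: 449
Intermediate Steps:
-29*(-22 + 5) - 44 = -29*(-17) - 44 = 493 - 44 = 449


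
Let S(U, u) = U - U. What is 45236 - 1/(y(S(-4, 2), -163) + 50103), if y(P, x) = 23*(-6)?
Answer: 2260216739/49965 ≈ 45236.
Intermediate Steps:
S(U, u) = 0
y(P, x) = -138
45236 - 1/(y(S(-4, 2), -163) + 50103) = 45236 - 1/(-138 + 50103) = 45236 - 1/49965 = 2260216739/49965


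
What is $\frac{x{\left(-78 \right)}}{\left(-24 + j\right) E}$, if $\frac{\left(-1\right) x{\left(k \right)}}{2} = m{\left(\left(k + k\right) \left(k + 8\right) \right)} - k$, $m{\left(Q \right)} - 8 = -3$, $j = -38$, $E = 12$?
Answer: $\frac{83}{372} \approx 0.22312$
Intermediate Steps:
$m{\left(Q \right)} = 5$ ($m{\left(Q \right)} = 8 - 3 = 5$)
$x{\left(k \right)} = -10 + 2 k$ ($x{\left(k \right)} = - 2 \left(5 - k\right) = -10 + 2 k$)
$\frac{x{\left(-78 \right)}}{\left(-24 + j\right) E} = \frac{-10 + 2 \left(-78\right)}{\left(-24 - 38\right) 12} = \frac{-10 - 156}{\left(-62\right) 12} = - \frac{166}{-744} = \left(-166\right) \left(- \frac{1}{744}\right) = \frac{83}{372}$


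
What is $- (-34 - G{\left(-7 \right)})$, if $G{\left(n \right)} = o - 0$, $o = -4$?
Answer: $30$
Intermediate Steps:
$G{\left(n \right)} = -4$ ($G{\left(n \right)} = -4 - 0 = -4 + 0 = -4$)
$- (-34 - G{\left(-7 \right)}) = - (-34 - -4) = - (-34 + 4) = \left(-1\right) \left(-30\right) = 30$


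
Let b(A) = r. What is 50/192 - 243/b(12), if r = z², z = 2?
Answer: -5807/96 ≈ -60.490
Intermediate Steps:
r = 4 (r = 2² = 4)
b(A) = 4
50/192 - 243/b(12) = 50/192 - 243/4 = 50*(1/192) - 243*¼ = 25/96 - 243/4 = -5807/96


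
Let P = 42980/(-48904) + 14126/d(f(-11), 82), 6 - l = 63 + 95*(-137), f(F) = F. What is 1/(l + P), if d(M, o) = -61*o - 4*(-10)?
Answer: 30332706/392938193765 ≈ 7.7195e-5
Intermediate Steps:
d(M, o) = 40 - 61*o (d(M, o) = -61*o + 40 = 40 - 61*o)
l = 12958 (l = 6 - (63 + 95*(-137)) = 6 - (63 - 13015) = 6 - 1*(-12952) = 6 + 12952 = 12958)
P = -113010583/30332706 (P = 42980/(-48904) + 14126/(40 - 61*82) = 42980*(-1/48904) + 14126/(40 - 5002) = -10745/12226 + 14126/(-4962) = -10745/12226 + 14126*(-1/4962) = -10745/12226 - 7063/2481 = -113010583/30332706 ≈ -3.7257)
1/(l + P) = 1/(12958 - 113010583/30332706) = 1/(392938193765/30332706) = 30332706/392938193765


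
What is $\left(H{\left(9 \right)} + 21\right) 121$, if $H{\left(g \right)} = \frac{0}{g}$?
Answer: $2541$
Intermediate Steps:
$H{\left(g \right)} = 0$
$\left(H{\left(9 \right)} + 21\right) 121 = \left(0 + 21\right) 121 = 21 \cdot 121 = 2541$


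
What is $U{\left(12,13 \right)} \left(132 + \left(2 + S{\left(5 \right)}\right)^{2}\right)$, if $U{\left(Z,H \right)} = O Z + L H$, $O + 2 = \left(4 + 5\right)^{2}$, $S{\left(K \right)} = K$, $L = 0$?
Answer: $171588$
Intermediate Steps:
$O = 79$ ($O = -2 + \left(4 + 5\right)^{2} = -2 + 9^{2} = -2 + 81 = 79$)
$U{\left(Z,H \right)} = 79 Z$ ($U{\left(Z,H \right)} = 79 Z + 0 H = 79 Z + 0 = 79 Z$)
$U{\left(12,13 \right)} \left(132 + \left(2 + S{\left(5 \right)}\right)^{2}\right) = 79 \cdot 12 \left(132 + \left(2 + 5\right)^{2}\right) = 948 \left(132 + 7^{2}\right) = 948 \left(132 + 49\right) = 948 \cdot 181 = 171588$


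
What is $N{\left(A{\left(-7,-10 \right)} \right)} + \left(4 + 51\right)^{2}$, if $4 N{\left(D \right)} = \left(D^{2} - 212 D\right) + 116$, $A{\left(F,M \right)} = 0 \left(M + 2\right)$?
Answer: $3054$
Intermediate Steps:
$A{\left(F,M \right)} = 0$ ($A{\left(F,M \right)} = 0 \left(2 + M\right) = 0$)
$N{\left(D \right)} = 29 - 53 D + \frac{D^{2}}{4}$ ($N{\left(D \right)} = \frac{\left(D^{2} - 212 D\right) + 116}{4} = \frac{116 + D^{2} - 212 D}{4} = 29 - 53 D + \frac{D^{2}}{4}$)
$N{\left(A{\left(-7,-10 \right)} \right)} + \left(4 + 51\right)^{2} = \left(29 - 0 + \frac{0^{2}}{4}\right) + \left(4 + 51\right)^{2} = \left(29 + 0 + \frac{1}{4} \cdot 0\right) + 55^{2} = \left(29 + 0 + 0\right) + 3025 = 29 + 3025 = 3054$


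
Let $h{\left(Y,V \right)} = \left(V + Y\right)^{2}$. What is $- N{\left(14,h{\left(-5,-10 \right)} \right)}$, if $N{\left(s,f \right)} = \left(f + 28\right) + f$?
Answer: $-478$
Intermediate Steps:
$N{\left(s,f \right)} = 28 + 2 f$ ($N{\left(s,f \right)} = \left(28 + f\right) + f = 28 + 2 f$)
$- N{\left(14,h{\left(-5,-10 \right)} \right)} = - (28 + 2 \left(-10 - 5\right)^{2}) = - (28 + 2 \left(-15\right)^{2}) = - (28 + 2 \cdot 225) = - (28 + 450) = \left(-1\right) 478 = -478$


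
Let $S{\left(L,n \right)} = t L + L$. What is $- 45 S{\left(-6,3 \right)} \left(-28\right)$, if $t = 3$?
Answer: $-30240$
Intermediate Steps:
$S{\left(L,n \right)} = 4 L$ ($S{\left(L,n \right)} = 3 L + L = 4 L$)
$- 45 S{\left(-6,3 \right)} \left(-28\right) = - 45 \cdot 4 \left(-6\right) \left(-28\right) = \left(-45\right) \left(-24\right) \left(-28\right) = 1080 \left(-28\right) = -30240$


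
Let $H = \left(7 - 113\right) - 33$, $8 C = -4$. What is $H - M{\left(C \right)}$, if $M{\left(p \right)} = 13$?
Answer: $-152$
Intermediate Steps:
$C = - \frac{1}{2}$ ($C = \frac{1}{8} \left(-4\right) = - \frac{1}{2} \approx -0.5$)
$H = -139$ ($H = -106 - 33 = -139$)
$H - M{\left(C \right)} = -139 - 13 = -152$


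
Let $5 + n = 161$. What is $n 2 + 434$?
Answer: $746$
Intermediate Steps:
$n = 156$ ($n = -5 + 161 = 156$)
$n 2 + 434 = 156 \cdot 2 + 434 = 312 + 434 = 746$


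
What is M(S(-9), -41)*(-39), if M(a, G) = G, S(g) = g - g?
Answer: 1599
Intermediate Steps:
S(g) = 0
M(S(-9), -41)*(-39) = -41*(-39) = 1599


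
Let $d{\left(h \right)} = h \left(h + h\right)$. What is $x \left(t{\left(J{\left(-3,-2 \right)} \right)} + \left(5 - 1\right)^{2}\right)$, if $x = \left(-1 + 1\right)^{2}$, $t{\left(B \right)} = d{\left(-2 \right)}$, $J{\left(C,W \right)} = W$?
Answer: $0$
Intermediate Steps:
$d{\left(h \right)} = 2 h^{2}$ ($d{\left(h \right)} = h 2 h = 2 h^{2}$)
$t{\left(B \right)} = 8$ ($t{\left(B \right)} = 2 \left(-2\right)^{2} = 2 \cdot 4 = 8$)
$x = 0$ ($x = 0^{2} = 0$)
$x \left(t{\left(J{\left(-3,-2 \right)} \right)} + \left(5 - 1\right)^{2}\right) = 0 \left(8 + \left(5 - 1\right)^{2}\right) = 0 \left(8 + 4^{2}\right) = 0 \left(8 + 16\right) = 0 \cdot 24 = 0$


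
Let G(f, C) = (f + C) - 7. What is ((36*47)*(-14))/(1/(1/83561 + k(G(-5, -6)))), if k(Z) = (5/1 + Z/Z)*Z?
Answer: 213774416856/83561 ≈ 2.5583e+6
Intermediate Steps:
G(f, C) = -7 + C + f (G(f, C) = (C + f) - 7 = -7 + C + f)
k(Z) = 6*Z (k(Z) = (5*1 + 1)*Z = (5 + 1)*Z = 6*Z)
((36*47)*(-14))/(1/(1/83561 + k(G(-5, -6)))) = ((36*47)*(-14))/(1/(1/83561 + 6*(-7 - 6 - 5))) = (1692*(-14))/(1/(1/83561 + 6*(-18))) = -23688/(1/(1/83561 - 108)) = -23688/(1/(-9024587/83561)) = -23688/(-83561/9024587) = -23688*(-9024587/83561) = 213774416856/83561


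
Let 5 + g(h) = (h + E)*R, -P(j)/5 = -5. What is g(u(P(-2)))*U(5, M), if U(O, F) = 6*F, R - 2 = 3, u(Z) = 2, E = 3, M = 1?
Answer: 120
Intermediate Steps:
P(j) = 25 (P(j) = -5*(-5) = 25)
R = 5 (R = 2 + 3 = 5)
g(h) = 10 + 5*h (g(h) = -5 + (h + 3)*5 = -5 + (3 + h)*5 = -5 + (15 + 5*h) = 10 + 5*h)
g(u(P(-2)))*U(5, M) = (10 + 5*2)*(6*1) = (10 + 10)*6 = 20*6 = 120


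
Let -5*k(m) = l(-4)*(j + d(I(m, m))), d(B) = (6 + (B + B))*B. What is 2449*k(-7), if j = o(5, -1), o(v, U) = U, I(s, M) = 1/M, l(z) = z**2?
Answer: 3487376/245 ≈ 14234.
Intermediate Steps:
I(s, M) = 1/M
d(B) = B*(6 + 2*B) (d(B) = (6 + 2*B)*B = B*(6 + 2*B))
j = -1
k(m) = 16/5 - 32*(3 + 1/m)/(5*m) (k(m) = -(-4)**2*(-1 + 2*(3 + 1/m)/m)/5 = -16*(-1 + 2*(3 + 1/m)/m)/5 = -(-16 + 32*(3 + 1/m)/m)/5 = 16/5 - 32*(3 + 1/m)/(5*m))
2449*k(-7) = 2449*((16/5)*(-2 + (-7)**2 - 6*(-7))/(-7)**2) = 2449*((16/5)*(1/49)*(-2 + 49 + 42)) = 2449*((16/5)*(1/49)*89) = 2449*(1424/245) = 3487376/245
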